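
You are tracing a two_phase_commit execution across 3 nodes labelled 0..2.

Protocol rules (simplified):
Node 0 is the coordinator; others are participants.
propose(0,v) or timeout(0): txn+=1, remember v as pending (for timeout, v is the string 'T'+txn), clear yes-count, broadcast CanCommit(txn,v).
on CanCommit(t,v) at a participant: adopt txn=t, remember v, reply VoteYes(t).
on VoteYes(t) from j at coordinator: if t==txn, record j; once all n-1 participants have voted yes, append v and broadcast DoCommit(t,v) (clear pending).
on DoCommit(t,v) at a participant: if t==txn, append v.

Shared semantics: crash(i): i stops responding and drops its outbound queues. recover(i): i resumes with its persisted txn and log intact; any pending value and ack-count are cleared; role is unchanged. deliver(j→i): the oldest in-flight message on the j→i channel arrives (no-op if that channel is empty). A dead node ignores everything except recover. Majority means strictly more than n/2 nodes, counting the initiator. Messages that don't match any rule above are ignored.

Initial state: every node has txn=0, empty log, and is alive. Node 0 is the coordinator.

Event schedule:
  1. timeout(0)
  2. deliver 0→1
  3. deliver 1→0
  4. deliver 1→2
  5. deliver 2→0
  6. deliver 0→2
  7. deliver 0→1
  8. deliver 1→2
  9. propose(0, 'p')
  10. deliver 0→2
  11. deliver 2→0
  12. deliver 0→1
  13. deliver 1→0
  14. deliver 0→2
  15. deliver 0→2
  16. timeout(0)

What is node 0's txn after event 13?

e1 timeout(0): 0[coor,t=1,-]
e2 deliver 0→1: 1[part,t=1,-]
e3 deliver 1→0: ·
e4 deliver 1→2: ·
e5 deliver 2→0: ·
e6 deliver 0→2: 2[part,t=1,-]
e7 deliver 0→1: ·
e8 deliver 1→2: ·
e9 propose(0,'p'): 0[coor,t=2,-]
e10 deliver 0→2: 2[part,t=2,-]
e11 deliver 2→0: ·
e12 deliver 0→1: 1[part,t=2,-]
e13 deliver 1→0: ·

2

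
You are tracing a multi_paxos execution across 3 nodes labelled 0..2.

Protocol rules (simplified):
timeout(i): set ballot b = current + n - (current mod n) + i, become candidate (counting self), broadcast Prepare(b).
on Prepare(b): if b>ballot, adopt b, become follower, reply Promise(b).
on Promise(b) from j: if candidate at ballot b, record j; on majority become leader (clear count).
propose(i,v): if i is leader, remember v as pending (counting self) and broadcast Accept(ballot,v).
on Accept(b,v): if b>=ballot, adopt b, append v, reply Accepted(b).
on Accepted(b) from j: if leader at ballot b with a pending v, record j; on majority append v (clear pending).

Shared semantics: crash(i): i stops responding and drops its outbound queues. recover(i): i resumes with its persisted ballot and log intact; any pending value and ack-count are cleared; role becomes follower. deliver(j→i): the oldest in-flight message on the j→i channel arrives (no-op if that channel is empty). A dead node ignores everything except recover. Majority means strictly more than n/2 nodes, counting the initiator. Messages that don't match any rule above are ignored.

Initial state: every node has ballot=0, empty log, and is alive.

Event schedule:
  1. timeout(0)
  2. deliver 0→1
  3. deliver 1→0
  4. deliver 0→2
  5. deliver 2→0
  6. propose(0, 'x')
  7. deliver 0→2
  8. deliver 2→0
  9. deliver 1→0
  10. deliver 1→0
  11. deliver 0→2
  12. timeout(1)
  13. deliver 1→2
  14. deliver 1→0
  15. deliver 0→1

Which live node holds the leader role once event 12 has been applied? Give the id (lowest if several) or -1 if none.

0

[1] timeout(0) → N0(cand b3 [-])
[2] deliver 0→1 → N1(foll b3 [-])
[3] deliver 1→0 → N0(lead b3 [-])
[4] deliver 0→2 → N2(foll b3 [-])
[5] deliver 2→0 → ∅
[6] propose(0,'x') → ∅
[7] deliver 0→2 → N2(foll b3 [x])
[8] deliver 2→0 → N0(lead b3 [x])
[9] deliver 1→0 → ∅
[10] deliver 1→0 → ∅
[11] deliver 0→2 → ∅
[12] timeout(1) → N1(cand b7 [-])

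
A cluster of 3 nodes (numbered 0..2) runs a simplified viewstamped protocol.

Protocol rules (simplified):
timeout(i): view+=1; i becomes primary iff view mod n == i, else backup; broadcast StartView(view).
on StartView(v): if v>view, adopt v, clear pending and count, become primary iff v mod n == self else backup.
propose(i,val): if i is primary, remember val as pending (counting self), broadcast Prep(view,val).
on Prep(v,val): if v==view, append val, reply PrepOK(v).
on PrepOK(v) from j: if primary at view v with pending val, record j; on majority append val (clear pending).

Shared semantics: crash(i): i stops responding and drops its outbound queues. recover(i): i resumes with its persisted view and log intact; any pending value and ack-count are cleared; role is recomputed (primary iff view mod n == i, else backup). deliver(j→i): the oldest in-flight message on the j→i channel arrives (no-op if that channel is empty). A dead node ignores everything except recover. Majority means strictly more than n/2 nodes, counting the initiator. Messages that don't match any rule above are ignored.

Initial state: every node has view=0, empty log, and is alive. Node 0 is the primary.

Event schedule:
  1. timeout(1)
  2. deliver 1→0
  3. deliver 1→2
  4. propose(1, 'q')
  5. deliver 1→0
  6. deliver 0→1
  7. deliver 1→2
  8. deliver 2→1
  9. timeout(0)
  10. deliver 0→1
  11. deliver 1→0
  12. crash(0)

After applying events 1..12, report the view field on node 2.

1

1. timeout(1):  <1:prim v1 ->
2. deliver 1→0:  <0:back v1 ->
3. deliver 1→2:  <2:back v1 ->
4. propose(1,'q'):  nop
5. deliver 1→0:  <0:back v1 q>
6. deliver 0→1:  <1:prim v1 q>
7. deliver 1→2:  <2:back v1 q>
8. deliver 2→1:  nop
9. timeout(0):  <0:back v2 q>
10. deliver 0→1:  <1:back v2 q>
11. deliver 1→0:  nop
12. crash(0):  <0:✗back v2 q>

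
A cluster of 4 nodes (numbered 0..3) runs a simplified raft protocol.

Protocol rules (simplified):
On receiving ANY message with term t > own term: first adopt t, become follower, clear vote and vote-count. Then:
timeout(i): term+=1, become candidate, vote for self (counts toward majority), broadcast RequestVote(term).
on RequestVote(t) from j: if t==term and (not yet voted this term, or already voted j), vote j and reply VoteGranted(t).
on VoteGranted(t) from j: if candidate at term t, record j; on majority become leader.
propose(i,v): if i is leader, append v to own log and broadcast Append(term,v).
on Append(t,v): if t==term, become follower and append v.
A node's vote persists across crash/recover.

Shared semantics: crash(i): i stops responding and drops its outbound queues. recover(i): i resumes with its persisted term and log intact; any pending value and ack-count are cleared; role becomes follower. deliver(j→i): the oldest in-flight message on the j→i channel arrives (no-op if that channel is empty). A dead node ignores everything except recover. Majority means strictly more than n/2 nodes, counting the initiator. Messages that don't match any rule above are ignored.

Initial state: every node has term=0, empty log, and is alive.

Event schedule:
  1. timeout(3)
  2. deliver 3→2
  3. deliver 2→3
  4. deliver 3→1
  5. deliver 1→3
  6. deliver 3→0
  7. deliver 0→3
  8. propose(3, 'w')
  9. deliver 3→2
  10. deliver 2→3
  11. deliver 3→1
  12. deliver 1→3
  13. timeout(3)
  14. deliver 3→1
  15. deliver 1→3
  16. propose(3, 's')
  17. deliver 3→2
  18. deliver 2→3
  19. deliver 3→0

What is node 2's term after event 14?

1

1. timeout(3):  <3:cand t1 ->
2. deliver 3→2:  <2:foll t1 ->
3. deliver 2→3:  nop
4. deliver 3→1:  <1:foll t1 ->
5. deliver 1→3:  <3:lead t1 ->
6. deliver 3→0:  <0:foll t1 ->
7. deliver 0→3:  nop
8. propose(3,'w'):  <3:lead t1 w>
9. deliver 3→2:  <2:foll t1 w>
10. deliver 2→3:  nop
11. deliver 3→1:  <1:foll t1 w>
12. deliver 1→3:  nop
13. timeout(3):  <3:cand t2 w>
14. deliver 3→1:  <1:foll t2 w>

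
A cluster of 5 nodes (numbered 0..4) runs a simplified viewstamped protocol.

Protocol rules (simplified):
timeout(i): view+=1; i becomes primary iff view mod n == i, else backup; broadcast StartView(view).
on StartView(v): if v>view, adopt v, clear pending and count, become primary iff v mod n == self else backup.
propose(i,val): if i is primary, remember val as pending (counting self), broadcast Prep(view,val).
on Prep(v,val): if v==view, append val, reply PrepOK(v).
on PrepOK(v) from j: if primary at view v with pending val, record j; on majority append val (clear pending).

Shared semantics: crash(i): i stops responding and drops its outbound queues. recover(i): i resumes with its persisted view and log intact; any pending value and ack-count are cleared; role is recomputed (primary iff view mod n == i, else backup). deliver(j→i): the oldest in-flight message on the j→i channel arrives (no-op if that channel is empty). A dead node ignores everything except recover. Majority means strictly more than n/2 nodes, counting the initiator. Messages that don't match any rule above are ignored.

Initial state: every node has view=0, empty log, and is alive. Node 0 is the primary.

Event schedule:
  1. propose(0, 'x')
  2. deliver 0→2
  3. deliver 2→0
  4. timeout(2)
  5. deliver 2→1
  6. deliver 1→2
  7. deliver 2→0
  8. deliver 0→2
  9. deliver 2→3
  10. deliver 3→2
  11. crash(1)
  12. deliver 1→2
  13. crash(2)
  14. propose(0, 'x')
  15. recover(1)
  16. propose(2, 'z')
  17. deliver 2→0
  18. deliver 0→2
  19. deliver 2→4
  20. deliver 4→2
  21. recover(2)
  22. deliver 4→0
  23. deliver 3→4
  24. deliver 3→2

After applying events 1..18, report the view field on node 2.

1

after 1 — propose(0,'x'): ·
after 2 — deliver 0→2: n2:back/v0/[x]
after 3 — deliver 2→0: ·
after 4 — timeout(2): n2:back/v1/[x]
after 5 — deliver 2→1: n1:prim/v1/[-]
after 6 — deliver 1→2: ·
after 7 — deliver 2→0: n0:back/v1/[-]
after 8 — deliver 0→2: ·
after 9 — deliver 2→3: n3:back/v1/[-]
after 10 — deliver 3→2: ·
after 11 — crash(1): n1:✗prim/v1/[-]
after 12 — deliver 1→2: ·
after 13 — crash(2): n2:✗back/v1/[x]
after 14 — propose(0,'x'): ·
after 15 — recover(1): n1:prim/v1/[-]
after 16 — propose(2,'z'): ·
after 17 — deliver 2→0: ·
after 18 — deliver 0→2: ·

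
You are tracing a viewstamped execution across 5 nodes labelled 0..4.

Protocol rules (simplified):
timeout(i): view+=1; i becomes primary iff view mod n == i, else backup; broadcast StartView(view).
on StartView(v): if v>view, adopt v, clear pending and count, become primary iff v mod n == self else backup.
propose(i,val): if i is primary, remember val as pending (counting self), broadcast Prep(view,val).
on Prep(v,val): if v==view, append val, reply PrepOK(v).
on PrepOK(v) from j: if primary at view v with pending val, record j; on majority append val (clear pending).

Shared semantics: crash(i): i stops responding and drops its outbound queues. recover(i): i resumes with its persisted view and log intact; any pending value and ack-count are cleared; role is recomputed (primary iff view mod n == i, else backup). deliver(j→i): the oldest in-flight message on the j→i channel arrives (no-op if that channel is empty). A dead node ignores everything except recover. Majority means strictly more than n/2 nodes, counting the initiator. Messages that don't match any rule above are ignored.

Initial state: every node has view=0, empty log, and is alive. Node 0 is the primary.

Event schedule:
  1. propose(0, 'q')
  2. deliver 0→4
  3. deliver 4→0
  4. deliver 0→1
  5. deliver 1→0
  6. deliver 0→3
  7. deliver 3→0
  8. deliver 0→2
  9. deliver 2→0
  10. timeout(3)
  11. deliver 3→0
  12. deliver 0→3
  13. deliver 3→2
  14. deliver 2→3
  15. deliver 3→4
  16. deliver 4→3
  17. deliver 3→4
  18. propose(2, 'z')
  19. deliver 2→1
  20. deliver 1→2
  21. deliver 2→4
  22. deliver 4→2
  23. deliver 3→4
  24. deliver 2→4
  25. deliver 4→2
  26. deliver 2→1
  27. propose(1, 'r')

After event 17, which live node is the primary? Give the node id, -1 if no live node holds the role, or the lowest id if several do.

-1

1. propose(0,'q'):  nop
2. deliver 0→4:  <4:back v0 q>
3. deliver 4→0:  nop
4. deliver 0→1:  <1:back v0 q>
5. deliver 1→0:  <0:prim v0 q>
6. deliver 0→3:  <3:back v0 q>
7. deliver 3→0:  nop
8. deliver 0→2:  <2:back v0 q>
9. deliver 2→0:  nop
10. timeout(3):  <3:back v1 q>
11. deliver 3→0:  <0:back v1 q>
12. deliver 0→3:  nop
13. deliver 3→2:  <2:back v1 q>
14. deliver 2→3:  nop
15. deliver 3→4:  <4:back v1 q>
16. deliver 4→3:  nop
17. deliver 3→4:  nop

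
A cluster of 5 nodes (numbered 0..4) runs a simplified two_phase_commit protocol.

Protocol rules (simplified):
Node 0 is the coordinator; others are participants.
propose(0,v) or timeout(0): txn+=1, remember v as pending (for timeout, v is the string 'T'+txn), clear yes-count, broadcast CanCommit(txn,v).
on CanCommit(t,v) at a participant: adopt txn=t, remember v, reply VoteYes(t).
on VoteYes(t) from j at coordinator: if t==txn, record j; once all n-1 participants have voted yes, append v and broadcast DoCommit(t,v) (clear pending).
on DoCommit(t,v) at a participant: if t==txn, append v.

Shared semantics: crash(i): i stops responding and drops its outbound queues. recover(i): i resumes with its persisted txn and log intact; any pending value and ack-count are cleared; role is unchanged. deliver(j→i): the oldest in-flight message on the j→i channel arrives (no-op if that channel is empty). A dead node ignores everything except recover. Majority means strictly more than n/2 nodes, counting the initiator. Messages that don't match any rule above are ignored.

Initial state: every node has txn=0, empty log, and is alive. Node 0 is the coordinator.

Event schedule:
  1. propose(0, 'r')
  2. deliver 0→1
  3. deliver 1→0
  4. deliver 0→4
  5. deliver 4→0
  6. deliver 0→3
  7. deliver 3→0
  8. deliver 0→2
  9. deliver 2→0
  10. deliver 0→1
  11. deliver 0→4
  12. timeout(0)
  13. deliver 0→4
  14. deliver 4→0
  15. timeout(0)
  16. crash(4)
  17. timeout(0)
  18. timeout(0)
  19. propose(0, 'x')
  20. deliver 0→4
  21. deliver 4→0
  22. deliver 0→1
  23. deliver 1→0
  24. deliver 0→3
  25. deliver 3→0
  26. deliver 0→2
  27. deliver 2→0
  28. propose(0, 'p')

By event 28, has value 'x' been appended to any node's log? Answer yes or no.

[1] propose(0,'r') → N0(coor t1 [-])
[2] deliver 0→1 → N1(part t1 [-])
[3] deliver 1→0 → ∅
[4] deliver 0→4 → N4(part t1 [-])
[5] deliver 4→0 → ∅
[6] deliver 0→3 → N3(part t1 [-])
[7] deliver 3→0 → ∅
[8] deliver 0→2 → N2(part t1 [-])
[9] deliver 2→0 → N0(coor t1 [r])
[10] deliver 0→1 → N1(part t1 [r])
[11] deliver 0→4 → N4(part t1 [r])
[12] timeout(0) → N0(coor t2 [r])
[13] deliver 0→4 → N4(part t2 [r])
[14] deliver 4→0 → ∅
[15] timeout(0) → N0(coor t3 [r])
[16] crash(4) → N4(✗part t2 [r])
[17] timeout(0) → N0(coor t4 [r])
[18] timeout(0) → N0(coor t5 [r])
[19] propose(0,'x') → N0(coor t6 [r])
[20] deliver 0→4 → ∅
[21] deliver 4→0 → ∅
[22] deliver 0→1 → N1(part t2 [r])
[23] deliver 1→0 → ∅
[24] deliver 0→3 → N3(part t1 [r])
[25] deliver 3→0 → ∅
[26] deliver 0→2 → N2(part t1 [r])
[27] deliver 2→0 → ∅
[28] propose(0,'p') → N0(coor t7 [r])

no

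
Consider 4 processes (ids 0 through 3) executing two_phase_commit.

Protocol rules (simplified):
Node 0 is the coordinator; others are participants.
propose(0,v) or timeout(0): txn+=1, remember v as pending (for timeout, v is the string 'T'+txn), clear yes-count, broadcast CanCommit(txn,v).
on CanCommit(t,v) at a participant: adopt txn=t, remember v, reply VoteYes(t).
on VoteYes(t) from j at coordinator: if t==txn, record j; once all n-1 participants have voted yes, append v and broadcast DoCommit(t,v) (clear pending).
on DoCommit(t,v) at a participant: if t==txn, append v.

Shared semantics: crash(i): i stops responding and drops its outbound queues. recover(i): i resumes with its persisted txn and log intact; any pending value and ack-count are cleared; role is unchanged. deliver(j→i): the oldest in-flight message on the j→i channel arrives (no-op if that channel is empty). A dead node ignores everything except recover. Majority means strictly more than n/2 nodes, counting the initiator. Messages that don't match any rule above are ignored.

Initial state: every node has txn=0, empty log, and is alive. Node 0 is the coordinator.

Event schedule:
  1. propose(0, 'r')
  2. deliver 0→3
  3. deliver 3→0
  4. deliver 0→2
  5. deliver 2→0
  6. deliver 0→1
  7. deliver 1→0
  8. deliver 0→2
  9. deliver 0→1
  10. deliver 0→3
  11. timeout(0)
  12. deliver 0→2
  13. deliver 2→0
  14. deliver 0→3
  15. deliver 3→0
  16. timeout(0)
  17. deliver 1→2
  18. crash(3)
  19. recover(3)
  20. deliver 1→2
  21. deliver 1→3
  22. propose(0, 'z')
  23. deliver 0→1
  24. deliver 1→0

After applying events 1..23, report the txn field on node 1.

2

[1] propose(0,'r') → N0(coor t1 [-])
[2] deliver 0→3 → N3(part t1 [-])
[3] deliver 3→0 → ∅
[4] deliver 0→2 → N2(part t1 [-])
[5] deliver 2→0 → ∅
[6] deliver 0→1 → N1(part t1 [-])
[7] deliver 1→0 → N0(coor t1 [r])
[8] deliver 0→2 → N2(part t1 [r])
[9] deliver 0→1 → N1(part t1 [r])
[10] deliver 0→3 → N3(part t1 [r])
[11] timeout(0) → N0(coor t2 [r])
[12] deliver 0→2 → N2(part t2 [r])
[13] deliver 2→0 → ∅
[14] deliver 0→3 → N3(part t2 [r])
[15] deliver 3→0 → ∅
[16] timeout(0) → N0(coor t3 [r])
[17] deliver 1→2 → ∅
[18] crash(3) → N3(✗part t2 [r])
[19] recover(3) → N3(part t2 [r])
[20] deliver 1→2 → ∅
[21] deliver 1→3 → ∅
[22] propose(0,'z') → N0(coor t4 [r])
[23] deliver 0→1 → N1(part t2 [r])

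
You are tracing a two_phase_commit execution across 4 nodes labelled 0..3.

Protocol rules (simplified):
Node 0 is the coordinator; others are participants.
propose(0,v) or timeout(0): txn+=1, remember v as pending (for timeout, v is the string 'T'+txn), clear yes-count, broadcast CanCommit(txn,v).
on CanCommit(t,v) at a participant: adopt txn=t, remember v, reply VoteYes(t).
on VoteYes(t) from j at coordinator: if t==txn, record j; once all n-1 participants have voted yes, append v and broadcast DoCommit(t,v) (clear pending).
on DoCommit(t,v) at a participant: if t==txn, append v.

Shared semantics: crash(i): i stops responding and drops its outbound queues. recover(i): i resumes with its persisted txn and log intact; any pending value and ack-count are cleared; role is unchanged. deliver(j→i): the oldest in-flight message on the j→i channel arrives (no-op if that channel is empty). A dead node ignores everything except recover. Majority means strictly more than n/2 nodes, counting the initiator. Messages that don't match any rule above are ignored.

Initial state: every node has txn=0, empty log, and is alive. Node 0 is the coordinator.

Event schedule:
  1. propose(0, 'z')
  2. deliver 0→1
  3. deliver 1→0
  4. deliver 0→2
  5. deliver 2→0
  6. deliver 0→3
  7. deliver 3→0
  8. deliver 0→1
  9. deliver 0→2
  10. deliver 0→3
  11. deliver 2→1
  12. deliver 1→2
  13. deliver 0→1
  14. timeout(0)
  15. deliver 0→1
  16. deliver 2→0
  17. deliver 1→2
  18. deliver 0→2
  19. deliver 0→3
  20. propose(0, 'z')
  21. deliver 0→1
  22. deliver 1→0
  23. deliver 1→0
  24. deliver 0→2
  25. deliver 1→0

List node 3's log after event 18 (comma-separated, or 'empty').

z

step 1 propose(0,'z'): 0={coor,t=1,log=-}
step 2 deliver 0→1: 1={part,t=1,log=-}
step 3 deliver 1→0: —
step 4 deliver 0→2: 2={part,t=1,log=-}
step 5 deliver 2→0: —
step 6 deliver 0→3: 3={part,t=1,log=-}
step 7 deliver 3→0: 0={coor,t=1,log=z}
step 8 deliver 0→1: 1={part,t=1,log=z}
step 9 deliver 0→2: 2={part,t=1,log=z}
step 10 deliver 0→3: 3={part,t=1,log=z}
step 11 deliver 2→1: —
step 12 deliver 1→2: —
step 13 deliver 0→1: —
step 14 timeout(0): 0={coor,t=2,log=z}
step 15 deliver 0→1: 1={part,t=2,log=z}
step 16 deliver 2→0: —
step 17 deliver 1→2: —
step 18 deliver 0→2: 2={part,t=2,log=z}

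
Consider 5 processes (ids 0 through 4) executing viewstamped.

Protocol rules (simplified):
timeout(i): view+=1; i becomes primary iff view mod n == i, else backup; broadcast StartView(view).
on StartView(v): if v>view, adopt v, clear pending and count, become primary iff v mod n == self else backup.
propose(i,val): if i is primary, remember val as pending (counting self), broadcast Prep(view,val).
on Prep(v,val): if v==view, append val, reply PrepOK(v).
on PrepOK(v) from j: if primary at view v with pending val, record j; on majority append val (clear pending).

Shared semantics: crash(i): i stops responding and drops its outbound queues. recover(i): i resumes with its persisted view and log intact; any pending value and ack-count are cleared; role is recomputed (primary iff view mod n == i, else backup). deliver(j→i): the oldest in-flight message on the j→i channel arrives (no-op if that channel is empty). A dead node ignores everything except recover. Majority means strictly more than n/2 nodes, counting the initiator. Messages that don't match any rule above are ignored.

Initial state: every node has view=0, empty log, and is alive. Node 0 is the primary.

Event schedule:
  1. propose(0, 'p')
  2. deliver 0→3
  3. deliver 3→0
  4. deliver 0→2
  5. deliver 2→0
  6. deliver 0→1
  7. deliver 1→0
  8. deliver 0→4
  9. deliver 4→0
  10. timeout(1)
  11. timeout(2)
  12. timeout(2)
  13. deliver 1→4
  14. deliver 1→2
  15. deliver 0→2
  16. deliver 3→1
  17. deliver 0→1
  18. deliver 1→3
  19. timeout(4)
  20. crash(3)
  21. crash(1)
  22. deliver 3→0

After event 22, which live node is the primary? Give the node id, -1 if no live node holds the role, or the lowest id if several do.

step 1 propose(0,'p'): —
step 2 deliver 0→3: 3={back,v=0,log=p}
step 3 deliver 3→0: —
step 4 deliver 0→2: 2={back,v=0,log=p}
step 5 deliver 2→0: 0={prim,v=0,log=p}
step 6 deliver 0→1: 1={back,v=0,log=p}
step 7 deliver 1→0: —
step 8 deliver 0→4: 4={back,v=0,log=p}
step 9 deliver 4→0: —
step 10 timeout(1): 1={prim,v=1,log=p}
step 11 timeout(2): 2={back,v=1,log=p}
step 12 timeout(2): 2={prim,v=2,log=p}
step 13 deliver 1→4: 4={back,v=1,log=p}
step 14 deliver 1→2: —
step 15 deliver 0→2: —
step 16 deliver 3→1: —
step 17 deliver 0→1: —
step 18 deliver 1→3: 3={back,v=1,log=p}
step 19 timeout(4): 4={back,v=2,log=p}
step 20 crash(3): 3={✗back,v=1,log=p}
step 21 crash(1): 1={✗prim,v=1,log=p}
step 22 deliver 3→0: —

0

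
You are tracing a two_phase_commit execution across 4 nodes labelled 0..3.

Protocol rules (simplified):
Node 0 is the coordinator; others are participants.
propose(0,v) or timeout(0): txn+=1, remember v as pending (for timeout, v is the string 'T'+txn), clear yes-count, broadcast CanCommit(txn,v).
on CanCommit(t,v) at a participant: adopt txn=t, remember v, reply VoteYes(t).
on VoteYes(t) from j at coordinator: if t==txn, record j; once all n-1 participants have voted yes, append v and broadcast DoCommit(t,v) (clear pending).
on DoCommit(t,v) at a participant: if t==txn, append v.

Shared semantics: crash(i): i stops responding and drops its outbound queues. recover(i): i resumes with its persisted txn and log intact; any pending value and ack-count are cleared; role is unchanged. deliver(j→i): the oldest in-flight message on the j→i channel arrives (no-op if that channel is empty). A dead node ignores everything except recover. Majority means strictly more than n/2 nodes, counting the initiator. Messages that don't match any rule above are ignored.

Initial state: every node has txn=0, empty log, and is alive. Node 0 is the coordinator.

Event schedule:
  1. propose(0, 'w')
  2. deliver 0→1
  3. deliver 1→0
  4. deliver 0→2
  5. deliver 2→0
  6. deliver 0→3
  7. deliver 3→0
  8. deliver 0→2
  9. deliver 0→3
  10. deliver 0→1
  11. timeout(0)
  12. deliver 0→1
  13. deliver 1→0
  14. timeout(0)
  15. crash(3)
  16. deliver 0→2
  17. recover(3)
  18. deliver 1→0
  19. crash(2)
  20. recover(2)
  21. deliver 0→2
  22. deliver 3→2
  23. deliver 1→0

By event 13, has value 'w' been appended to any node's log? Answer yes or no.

yes

step 1 propose(0,'w'): 0={coor,t=1,log=-}
step 2 deliver 0→1: 1={part,t=1,log=-}
step 3 deliver 1→0: —
step 4 deliver 0→2: 2={part,t=1,log=-}
step 5 deliver 2→0: —
step 6 deliver 0→3: 3={part,t=1,log=-}
step 7 deliver 3→0: 0={coor,t=1,log=w}
step 8 deliver 0→2: 2={part,t=1,log=w}
step 9 deliver 0→3: 3={part,t=1,log=w}
step 10 deliver 0→1: 1={part,t=1,log=w}
step 11 timeout(0): 0={coor,t=2,log=w}
step 12 deliver 0→1: 1={part,t=2,log=w}
step 13 deliver 1→0: —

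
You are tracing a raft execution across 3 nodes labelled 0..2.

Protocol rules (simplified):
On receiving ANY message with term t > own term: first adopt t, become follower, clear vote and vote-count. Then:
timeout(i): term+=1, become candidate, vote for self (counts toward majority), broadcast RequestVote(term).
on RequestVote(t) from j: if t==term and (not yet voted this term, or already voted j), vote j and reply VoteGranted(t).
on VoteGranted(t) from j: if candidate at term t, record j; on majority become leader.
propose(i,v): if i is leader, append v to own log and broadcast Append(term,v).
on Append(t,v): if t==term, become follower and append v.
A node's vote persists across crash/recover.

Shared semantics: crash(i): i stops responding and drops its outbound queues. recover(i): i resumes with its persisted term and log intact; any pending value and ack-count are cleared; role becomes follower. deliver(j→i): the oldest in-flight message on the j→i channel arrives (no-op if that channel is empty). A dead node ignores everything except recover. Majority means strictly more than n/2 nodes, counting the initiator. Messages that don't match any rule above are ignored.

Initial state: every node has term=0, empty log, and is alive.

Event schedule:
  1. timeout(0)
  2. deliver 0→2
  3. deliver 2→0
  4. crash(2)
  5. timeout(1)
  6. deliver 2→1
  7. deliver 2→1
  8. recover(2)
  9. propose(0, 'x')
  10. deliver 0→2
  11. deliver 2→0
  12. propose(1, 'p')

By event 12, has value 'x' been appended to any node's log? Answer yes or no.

[1] timeout(0) → N0(cand t1 [-])
[2] deliver 0→2 → N2(foll t1 [-])
[3] deliver 2→0 → N0(lead t1 [-])
[4] crash(2) → N2(✗foll t1 [-])
[5] timeout(1) → N1(cand t1 [-])
[6] deliver 2→1 → ∅
[7] deliver 2→1 → ∅
[8] recover(2) → N2(foll t1 [-])
[9] propose(0,'x') → N0(lead t1 [x])
[10] deliver 0→2 → N2(foll t1 [x])
[11] deliver 2→0 → ∅
[12] propose(1,'p') → ∅

yes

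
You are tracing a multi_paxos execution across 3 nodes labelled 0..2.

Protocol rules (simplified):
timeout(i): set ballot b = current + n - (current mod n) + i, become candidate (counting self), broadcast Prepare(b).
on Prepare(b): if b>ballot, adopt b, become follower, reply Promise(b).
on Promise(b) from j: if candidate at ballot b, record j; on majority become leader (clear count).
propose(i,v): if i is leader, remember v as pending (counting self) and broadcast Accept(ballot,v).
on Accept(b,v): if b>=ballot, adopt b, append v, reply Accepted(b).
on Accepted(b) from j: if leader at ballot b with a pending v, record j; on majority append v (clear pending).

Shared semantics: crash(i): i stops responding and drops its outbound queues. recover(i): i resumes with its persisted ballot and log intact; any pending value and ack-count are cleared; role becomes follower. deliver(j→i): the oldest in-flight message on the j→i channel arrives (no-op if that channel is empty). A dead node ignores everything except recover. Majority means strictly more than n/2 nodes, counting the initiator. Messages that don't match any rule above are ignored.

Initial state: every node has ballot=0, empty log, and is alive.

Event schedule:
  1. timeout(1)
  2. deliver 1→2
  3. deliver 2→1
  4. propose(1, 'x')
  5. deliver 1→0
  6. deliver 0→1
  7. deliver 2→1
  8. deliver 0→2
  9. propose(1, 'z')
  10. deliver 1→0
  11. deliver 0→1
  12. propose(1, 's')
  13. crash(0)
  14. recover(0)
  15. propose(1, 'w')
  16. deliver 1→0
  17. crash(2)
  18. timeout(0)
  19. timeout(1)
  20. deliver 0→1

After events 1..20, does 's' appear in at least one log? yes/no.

step 1 timeout(1): 1={cand,b=4,log=-}
step 2 deliver 1→2: 2={foll,b=4,log=-}
step 3 deliver 2→1: 1={lead,b=4,log=-}
step 4 propose(1,'x'): —
step 5 deliver 1→0: 0={foll,b=4,log=-}
step 6 deliver 0→1: —
step 7 deliver 2→1: —
step 8 deliver 0→2: —
step 9 propose(1,'z'): —
step 10 deliver 1→0: 0={foll,b=4,log=x}
step 11 deliver 0→1: 1={lead,b=4,log=z}
step 12 propose(1,'s'): —
step 13 crash(0): 0={✗foll,b=4,log=x}
step 14 recover(0): 0={foll,b=4,log=x}
step 15 propose(1,'w'): —
step 16 deliver 1→0: 0={foll,b=4,log=x,z}
step 17 crash(2): 2={✗foll,b=4,log=-}
step 18 timeout(0): 0={cand,b=6,log=x,z}
step 19 timeout(1): 1={cand,b=7,log=z}
step 20 deliver 0→1: —

no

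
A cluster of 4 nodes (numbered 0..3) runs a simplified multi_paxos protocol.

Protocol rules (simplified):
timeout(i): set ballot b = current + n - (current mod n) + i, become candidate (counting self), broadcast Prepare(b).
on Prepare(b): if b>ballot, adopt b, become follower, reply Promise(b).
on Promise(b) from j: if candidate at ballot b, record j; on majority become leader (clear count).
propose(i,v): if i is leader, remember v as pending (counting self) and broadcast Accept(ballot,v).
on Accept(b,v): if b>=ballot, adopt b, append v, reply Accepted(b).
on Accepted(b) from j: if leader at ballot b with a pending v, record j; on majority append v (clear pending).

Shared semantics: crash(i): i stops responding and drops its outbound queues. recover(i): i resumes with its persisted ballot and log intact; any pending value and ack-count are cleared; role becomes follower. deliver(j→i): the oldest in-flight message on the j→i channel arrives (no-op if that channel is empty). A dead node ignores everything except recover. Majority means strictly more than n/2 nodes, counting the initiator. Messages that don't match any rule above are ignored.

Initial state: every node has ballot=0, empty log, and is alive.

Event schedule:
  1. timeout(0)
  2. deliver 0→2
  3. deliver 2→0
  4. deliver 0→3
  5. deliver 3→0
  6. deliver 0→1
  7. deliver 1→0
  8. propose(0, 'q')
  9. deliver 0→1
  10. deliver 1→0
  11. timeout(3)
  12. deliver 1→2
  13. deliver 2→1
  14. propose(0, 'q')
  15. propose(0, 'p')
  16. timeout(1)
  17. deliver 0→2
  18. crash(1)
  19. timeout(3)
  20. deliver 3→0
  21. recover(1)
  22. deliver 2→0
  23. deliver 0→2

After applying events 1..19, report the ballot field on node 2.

step 1 timeout(0): 0={cand,b=4,log=-}
step 2 deliver 0→2: 2={foll,b=4,log=-}
step 3 deliver 2→0: —
step 4 deliver 0→3: 3={foll,b=4,log=-}
step 5 deliver 3→0: 0={lead,b=4,log=-}
step 6 deliver 0→1: 1={foll,b=4,log=-}
step 7 deliver 1→0: —
step 8 propose(0,'q'): —
step 9 deliver 0→1: 1={foll,b=4,log=q}
step 10 deliver 1→0: —
step 11 timeout(3): 3={cand,b=11,log=-}
step 12 deliver 1→2: —
step 13 deliver 2→1: —
step 14 propose(0,'q'): —
step 15 propose(0,'p'): —
step 16 timeout(1): 1={cand,b=9,log=q}
step 17 deliver 0→2: 2={foll,b=4,log=q}
step 18 crash(1): 1={✗cand,b=9,log=q}
step 19 timeout(3): 3={cand,b=15,log=-}

4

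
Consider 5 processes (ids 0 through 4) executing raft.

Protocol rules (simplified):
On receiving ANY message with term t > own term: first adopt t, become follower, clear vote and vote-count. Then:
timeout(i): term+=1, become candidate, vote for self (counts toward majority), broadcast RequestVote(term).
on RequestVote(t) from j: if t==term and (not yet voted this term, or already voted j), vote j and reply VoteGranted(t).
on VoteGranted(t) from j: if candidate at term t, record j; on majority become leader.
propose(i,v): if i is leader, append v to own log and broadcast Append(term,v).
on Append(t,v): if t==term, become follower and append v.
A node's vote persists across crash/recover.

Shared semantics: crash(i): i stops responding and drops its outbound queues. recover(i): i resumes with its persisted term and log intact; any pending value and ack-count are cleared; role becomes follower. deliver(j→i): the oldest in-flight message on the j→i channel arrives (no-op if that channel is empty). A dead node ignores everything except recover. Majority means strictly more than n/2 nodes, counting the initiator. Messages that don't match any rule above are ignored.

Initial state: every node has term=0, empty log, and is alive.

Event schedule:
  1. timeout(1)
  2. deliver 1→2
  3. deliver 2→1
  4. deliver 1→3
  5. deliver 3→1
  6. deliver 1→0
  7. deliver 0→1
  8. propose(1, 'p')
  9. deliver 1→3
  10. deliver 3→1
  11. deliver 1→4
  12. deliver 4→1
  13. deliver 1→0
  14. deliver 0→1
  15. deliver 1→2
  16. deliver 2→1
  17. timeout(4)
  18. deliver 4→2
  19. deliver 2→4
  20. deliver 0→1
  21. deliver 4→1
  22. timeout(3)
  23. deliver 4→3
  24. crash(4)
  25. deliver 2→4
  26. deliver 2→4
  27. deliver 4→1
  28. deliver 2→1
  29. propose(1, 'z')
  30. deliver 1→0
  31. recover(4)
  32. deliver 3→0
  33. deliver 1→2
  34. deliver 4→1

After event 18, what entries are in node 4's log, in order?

[1] timeout(1) → N1(cand t1 [-])
[2] deliver 1→2 → N2(foll t1 [-])
[3] deliver 2→1 → ∅
[4] deliver 1→3 → N3(foll t1 [-])
[5] deliver 3→1 → N1(lead t1 [-])
[6] deliver 1→0 → N0(foll t1 [-])
[7] deliver 0→1 → ∅
[8] propose(1,'p') → N1(lead t1 [p])
[9] deliver 1→3 → N3(foll t1 [p])
[10] deliver 3→1 → ∅
[11] deliver 1→4 → N4(foll t1 [-])
[12] deliver 4→1 → ∅
[13] deliver 1→0 → N0(foll t1 [p])
[14] deliver 0→1 → ∅
[15] deliver 1→2 → N2(foll t1 [p])
[16] deliver 2→1 → ∅
[17] timeout(4) → N4(cand t2 [-])
[18] deliver 4→2 → N2(foll t2 [p])

empty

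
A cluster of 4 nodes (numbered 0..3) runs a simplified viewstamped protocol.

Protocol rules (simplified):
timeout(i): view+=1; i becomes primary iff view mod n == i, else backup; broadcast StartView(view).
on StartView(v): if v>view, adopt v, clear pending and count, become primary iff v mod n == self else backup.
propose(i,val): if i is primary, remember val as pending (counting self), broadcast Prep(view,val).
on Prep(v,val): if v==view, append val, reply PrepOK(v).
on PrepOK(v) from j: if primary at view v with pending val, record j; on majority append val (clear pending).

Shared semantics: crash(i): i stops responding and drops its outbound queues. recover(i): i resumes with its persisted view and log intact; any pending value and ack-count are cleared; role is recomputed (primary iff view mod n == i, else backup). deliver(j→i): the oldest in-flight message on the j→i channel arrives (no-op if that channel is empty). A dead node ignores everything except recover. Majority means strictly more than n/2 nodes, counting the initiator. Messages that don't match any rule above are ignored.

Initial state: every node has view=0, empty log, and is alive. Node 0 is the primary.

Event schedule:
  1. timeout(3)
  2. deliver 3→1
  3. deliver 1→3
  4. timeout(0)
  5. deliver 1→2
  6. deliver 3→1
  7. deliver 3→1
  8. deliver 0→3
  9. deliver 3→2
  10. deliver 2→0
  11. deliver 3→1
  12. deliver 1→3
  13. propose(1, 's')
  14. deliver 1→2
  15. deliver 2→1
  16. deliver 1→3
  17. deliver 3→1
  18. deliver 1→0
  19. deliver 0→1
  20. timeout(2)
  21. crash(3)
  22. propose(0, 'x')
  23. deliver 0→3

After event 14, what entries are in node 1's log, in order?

step 1 timeout(3): 3={back,v=1,log=-}
step 2 deliver 3→1: 1={prim,v=1,log=-}
step 3 deliver 1→3: —
step 4 timeout(0): 0={back,v=1,log=-}
step 5 deliver 1→2: —
step 6 deliver 3→1: —
step 7 deliver 3→1: —
step 8 deliver 0→3: —
step 9 deliver 3→2: 2={back,v=1,log=-}
step 10 deliver 2→0: —
step 11 deliver 3→1: —
step 12 deliver 1→3: —
step 13 propose(1,'s'): —
step 14 deliver 1→2: 2={back,v=1,log=s}

empty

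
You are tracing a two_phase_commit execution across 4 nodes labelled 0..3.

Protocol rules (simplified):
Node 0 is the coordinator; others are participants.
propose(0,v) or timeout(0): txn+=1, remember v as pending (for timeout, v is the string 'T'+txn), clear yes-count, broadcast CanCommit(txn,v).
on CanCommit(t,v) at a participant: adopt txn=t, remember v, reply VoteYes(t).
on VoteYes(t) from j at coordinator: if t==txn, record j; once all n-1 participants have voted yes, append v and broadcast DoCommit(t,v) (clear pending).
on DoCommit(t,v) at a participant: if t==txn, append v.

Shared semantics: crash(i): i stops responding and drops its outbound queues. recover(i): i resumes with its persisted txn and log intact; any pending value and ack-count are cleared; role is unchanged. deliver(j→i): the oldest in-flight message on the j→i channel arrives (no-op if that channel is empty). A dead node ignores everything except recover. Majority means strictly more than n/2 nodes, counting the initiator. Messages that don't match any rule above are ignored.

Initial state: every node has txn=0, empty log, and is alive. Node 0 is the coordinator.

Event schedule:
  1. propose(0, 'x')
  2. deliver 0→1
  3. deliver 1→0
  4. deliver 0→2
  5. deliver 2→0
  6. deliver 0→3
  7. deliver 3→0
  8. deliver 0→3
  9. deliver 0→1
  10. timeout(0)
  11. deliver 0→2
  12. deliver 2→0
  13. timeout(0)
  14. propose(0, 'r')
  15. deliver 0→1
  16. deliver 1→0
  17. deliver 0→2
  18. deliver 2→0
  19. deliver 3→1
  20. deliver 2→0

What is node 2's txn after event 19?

1. propose(0,'x'):  <0:coor t1 ->
2. deliver 0→1:  <1:part t1 ->
3. deliver 1→0:  nop
4. deliver 0→2:  <2:part t1 ->
5. deliver 2→0:  nop
6. deliver 0→3:  <3:part t1 ->
7. deliver 3→0:  <0:coor t1 x>
8. deliver 0→3:  <3:part t1 x>
9. deliver 0→1:  <1:part t1 x>
10. timeout(0):  <0:coor t2 x>
11. deliver 0→2:  <2:part t1 x>
12. deliver 2→0:  nop
13. timeout(0):  <0:coor t3 x>
14. propose(0,'r'):  <0:coor t4 x>
15. deliver 0→1:  <1:part t2 x>
16. deliver 1→0:  nop
17. deliver 0→2:  <2:part t2 x>
18. deliver 2→0:  nop
19. deliver 3→1:  nop

2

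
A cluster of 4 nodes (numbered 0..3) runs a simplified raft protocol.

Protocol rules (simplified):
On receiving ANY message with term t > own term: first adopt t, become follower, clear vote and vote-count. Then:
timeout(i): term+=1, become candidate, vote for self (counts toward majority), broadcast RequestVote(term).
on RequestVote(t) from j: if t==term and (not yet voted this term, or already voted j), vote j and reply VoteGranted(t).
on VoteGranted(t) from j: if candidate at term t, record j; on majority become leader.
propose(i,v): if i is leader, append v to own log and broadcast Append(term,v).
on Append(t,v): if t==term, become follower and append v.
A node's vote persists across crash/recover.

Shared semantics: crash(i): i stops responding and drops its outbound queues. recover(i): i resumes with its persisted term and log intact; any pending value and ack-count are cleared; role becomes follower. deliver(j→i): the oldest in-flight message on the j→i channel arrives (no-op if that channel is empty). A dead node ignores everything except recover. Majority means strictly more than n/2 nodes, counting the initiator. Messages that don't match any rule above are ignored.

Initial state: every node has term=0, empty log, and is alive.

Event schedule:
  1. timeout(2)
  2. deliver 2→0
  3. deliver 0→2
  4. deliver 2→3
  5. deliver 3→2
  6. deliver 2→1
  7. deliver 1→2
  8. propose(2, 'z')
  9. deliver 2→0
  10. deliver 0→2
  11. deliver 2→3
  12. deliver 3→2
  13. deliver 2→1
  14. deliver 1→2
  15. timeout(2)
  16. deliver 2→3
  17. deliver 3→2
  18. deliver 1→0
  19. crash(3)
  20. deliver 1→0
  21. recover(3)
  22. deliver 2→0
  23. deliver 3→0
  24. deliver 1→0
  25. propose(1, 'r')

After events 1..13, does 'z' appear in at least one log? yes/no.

yes

[1] timeout(2) → N2(cand t1 [-])
[2] deliver 2→0 → N0(foll t1 [-])
[3] deliver 0→2 → ∅
[4] deliver 2→3 → N3(foll t1 [-])
[5] deliver 3→2 → N2(lead t1 [-])
[6] deliver 2→1 → N1(foll t1 [-])
[7] deliver 1→2 → ∅
[8] propose(2,'z') → N2(lead t1 [z])
[9] deliver 2→0 → N0(foll t1 [z])
[10] deliver 0→2 → ∅
[11] deliver 2→3 → N3(foll t1 [z])
[12] deliver 3→2 → ∅
[13] deliver 2→1 → N1(foll t1 [z])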